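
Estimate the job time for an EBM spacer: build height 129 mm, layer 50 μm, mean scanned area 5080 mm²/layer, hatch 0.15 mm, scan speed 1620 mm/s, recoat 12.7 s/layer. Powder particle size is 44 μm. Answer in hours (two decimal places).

24.08 hours

Layer count = ceil(129 / 0.05) = 2580.
Hatch length per layer: 5080 / 0.15 → 33866.7 mm.
Per-layer scan time = 33866.7 / 1620 = 20.9054 s.
Per-layer time: 20.9054 + 12.7 → 33.6054 s.
Total: 2580 × 33.6054 s = 86701.932 s → 24.08 hours.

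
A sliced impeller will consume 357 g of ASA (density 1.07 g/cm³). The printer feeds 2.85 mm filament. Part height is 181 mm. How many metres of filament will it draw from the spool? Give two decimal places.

52.30 m

Volume = 357 g / 1.07 g·cm⁻³ = 333.6449 cm³ = 333644.9 mm³.
Cross-section of 2.85 mm filament: π·(2.85/2)² = 6.3794 mm².
L = V/A = 333644.9/6.3794 = 52300.36 mm → 52.30 m.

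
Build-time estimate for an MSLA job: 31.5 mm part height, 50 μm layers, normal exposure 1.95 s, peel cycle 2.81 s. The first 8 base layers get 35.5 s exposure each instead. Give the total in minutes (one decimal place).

Layers = ⌈31.5/0.05⌉ = 630.
Bottom layers = 8 × (35.5 + 2.81) = 306.48 s.
Normal layers: 622 × (1.95 + 2.81) → 2960.72 s.
Sum: 306.48 + 2960.72 = 3267.2 s → 54.5 minutes.

54.5 minutes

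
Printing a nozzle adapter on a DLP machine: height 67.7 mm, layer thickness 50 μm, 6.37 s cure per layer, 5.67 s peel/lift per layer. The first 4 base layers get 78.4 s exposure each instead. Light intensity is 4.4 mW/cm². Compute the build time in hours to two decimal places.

Number of layers: 67.7 / 0.05 → 1354 (rounded up).
Base layers: 4 × (78.4 + 5.67) → 336.28 s.
Normal layers: 1350 × (6.37 + 5.67) → 16254 s.
Total = 336.28 + 16254 = 16590.28 s = 4.61 hours.

4.61 hours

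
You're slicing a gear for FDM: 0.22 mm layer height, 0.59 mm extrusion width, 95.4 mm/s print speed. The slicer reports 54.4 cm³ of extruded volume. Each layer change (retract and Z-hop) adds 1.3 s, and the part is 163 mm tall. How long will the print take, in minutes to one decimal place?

89.3 minutes

Line area = 0.22 × 0.59 = 0.1298 mm².
Total extruded path = 54400/0.1298 = 419106.3 mm.
Extrusion time: 419106.3 / 95.4 → 4393.1 s.
Layers = ⌈163/0.22⌉ = 741.
Z-hop total = 741 × 1.3 = 963.3 s.
Total = 4393.1 + 963.3 = 5356.4 s = 89.3 minutes.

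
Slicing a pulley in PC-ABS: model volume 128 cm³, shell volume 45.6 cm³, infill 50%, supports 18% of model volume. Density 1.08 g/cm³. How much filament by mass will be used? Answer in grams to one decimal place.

Interior volume = 128 − 45.6, so 82.4 cm³.
Deposited infill = 0.50 × 82.4, so 41.2 cm³.
Support = 0.18 × 128 = 23.04 cm³.
Total extruded: 45.6 + 41.2 + 23.04 → 109.84 cm³.
Mass = 109.84 × 1.08, so 118.6272 g.

118.6 g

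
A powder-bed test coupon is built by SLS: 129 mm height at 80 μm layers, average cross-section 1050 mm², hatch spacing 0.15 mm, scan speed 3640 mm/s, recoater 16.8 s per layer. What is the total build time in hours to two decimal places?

Layer count = ceil(129 / 0.08) = 1613.
Hatch length per layer: 1050 / 0.15 → 7000 mm.
Scan time per layer = 7000 / 3640, so 1.9231 s.
Layer cycle = 1.9231 + 16.8, so 18.7231 s.
Total: 1613 × 18.7231 s = 30200.3603 s → 8.39 hours.

8.39 hours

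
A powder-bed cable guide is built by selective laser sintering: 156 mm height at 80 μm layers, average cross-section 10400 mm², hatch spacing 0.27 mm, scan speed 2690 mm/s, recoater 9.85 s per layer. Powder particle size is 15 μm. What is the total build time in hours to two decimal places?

13.09 hours

Number of layers: 156 / 0.08 → 1950 (rounded up).
Hatch length per layer = 10400 / 0.27 = 38518.5 mm.
Laser time per layer: 38518.5 / 2690 → 14.3191 s.
Per-layer time = 14.3191 + 9.85 = 24.1691 s.
1950 layers × 24.1691 s/layer = 47129.745 s, i.e. 13.09 hours.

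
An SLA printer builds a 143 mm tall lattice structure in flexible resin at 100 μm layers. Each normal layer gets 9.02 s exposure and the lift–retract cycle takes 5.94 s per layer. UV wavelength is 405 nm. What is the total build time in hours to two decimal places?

Layer count = ceil(143 / 0.1) = 1430.
Per-layer time = 9.02 + 5.94 = 14.96 s.
Total = 1430 × 14.96 = 21392.8 s = 5.94 hours.

5.94 hours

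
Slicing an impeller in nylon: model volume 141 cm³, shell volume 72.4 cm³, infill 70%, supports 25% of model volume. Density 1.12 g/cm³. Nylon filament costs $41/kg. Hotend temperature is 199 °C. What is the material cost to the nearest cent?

$7.15

Volume inside the shell = 141 − 72.4, so 68.6 cm³.
Infill deposited: 0.70 × 68.6 → 48.02 cm³.
Support: 0.25 × 141 → 35.25 cm³.
Total printed volume = 72.4 + 48.02 + 35.25, so 155.67 cm³.
Mass: 155.67 × 1.12 → 174.3504 g.
At $41/kg: 174.3504/1000 × 41 = $7.15.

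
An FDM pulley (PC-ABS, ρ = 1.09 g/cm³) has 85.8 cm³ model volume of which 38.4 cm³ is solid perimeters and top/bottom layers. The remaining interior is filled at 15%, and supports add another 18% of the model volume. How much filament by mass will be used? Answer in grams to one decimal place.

66.4 g

Volume inside the shell = 85.8 − 38.4 = 47.4 cm³.
Infill deposited: 0.15 × 47.4 → 7.11 cm³.
Support: 0.18 × 85.8 → 15.444 cm³.
Total printed volume: 38.4 + 7.11 + 15.444 → 60.954 cm³.
Mass = 60.954 × 1.09, so 66.43986 g.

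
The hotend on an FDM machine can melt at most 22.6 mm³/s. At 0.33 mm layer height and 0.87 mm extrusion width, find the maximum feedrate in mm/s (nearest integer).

A: 0.33 × 0.87 → 0.2871 mm².
v_max = Q/A = 22.6/0.2871 = 78.72 mm/s → 79 mm/s.

79 mm/s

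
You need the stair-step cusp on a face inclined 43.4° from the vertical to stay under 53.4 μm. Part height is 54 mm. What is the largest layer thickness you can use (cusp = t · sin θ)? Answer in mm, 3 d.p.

Layer height = cusp / sin(43.4°) = 0.0534 / 0.6871 = 0.078 mm.

0.078 mm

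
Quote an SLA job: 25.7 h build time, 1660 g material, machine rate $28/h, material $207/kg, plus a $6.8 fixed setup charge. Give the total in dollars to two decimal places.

Machine-time cost = 28 × 25.7 = $719.60.
Material charge = 207 × 1660/1000, so $343.62.
Total = 719.60 + 343.62 + 6.8 = $1070.02.

$1070.02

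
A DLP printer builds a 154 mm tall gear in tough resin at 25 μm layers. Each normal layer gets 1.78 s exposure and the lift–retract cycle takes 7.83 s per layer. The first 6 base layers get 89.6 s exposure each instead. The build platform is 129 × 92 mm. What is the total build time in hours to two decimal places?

16.59 hours

Number of layers: 154 / 0.025 → 6160 (rounded up).
Base layers: 6 × (89.6 + 7.83) → 584.58 s.
Normal layers: 6154 × (1.78 + 7.83) → 59139.94 s.
Total = 584.58 + 59139.94 = 59724.52 s = 16.59 hours.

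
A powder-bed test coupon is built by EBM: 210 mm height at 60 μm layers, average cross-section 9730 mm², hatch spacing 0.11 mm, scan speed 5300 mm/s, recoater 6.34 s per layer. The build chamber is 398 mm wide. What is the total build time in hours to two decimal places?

22.39 hours

Layer count = ceil(210 / 0.06) = 3500.
Scan path per layer: 9730 / 0.11 → 88454.5 mm.
Scan time per layer = 88454.5 / 5300 = 16.6895 s.
Layer cycle: 16.6895 + 6.34 → 23.0295 s.
3500 layers × 23.0295 s/layer = 80603.25 s, i.e. 22.39 hours.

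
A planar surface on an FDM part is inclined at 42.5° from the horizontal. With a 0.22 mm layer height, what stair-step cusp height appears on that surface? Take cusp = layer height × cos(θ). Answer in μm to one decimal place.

cos(42.5°) = 0.7373, so cusp = 0.22 × 0.7373 = 0.162206 mm → 162.2 μm.

162.2 μm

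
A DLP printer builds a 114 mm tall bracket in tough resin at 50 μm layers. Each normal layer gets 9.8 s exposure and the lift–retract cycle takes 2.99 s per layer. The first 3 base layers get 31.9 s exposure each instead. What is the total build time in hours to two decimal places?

8.12 hours

Layers = ⌈114/0.05⌉ = 2280.
Burn-in layers = 3 × (31.9 + 2.99) = 104.67 s.
Normal layers = 2277 × (9.8 + 2.99) = 29122.83 s.
Total = 104.67 + 29122.83 = 29227.5 s = 8.12 hours.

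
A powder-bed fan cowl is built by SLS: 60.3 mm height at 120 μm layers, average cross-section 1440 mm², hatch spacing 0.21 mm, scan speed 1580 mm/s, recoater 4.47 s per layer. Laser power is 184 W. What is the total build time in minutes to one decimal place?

73.9 minutes

Layers = ⌈60.3/0.12⌉ = 503.
Scan path per layer = 1440 / 0.21, so 6857.1 mm.
Scan time per layer = 6857.1 / 1580, so 4.3399 s.
Time per layer = 4.3399 + 4.47, so 8.8099 s.
Total: 503 × 8.8099 s = 4431.3797 s → 73.9 minutes.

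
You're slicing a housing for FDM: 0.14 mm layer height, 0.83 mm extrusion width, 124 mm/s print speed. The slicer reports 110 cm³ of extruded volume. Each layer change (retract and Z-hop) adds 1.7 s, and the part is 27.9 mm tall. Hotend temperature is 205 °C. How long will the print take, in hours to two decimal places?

2.22 hours

Bead cross-section = 0.14 × 0.83, so 0.1162 mm².
Path length: 110000 mm³ / 0.1162 mm² → 946643.7 mm.
Time extruding = 946643.7 / 124 = 7634.2 s.
Number of layers: 27.9 / 0.14 → 200 (rounded up).
Z-hop total = 200 × 1.7 = 340 s.
Total = 7634.2 + 340 = 7974.2 s = 2.22 hours.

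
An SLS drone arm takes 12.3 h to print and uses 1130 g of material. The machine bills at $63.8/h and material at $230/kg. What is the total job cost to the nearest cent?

Time charge = 63.8 × 12.3 = $784.74.
Material charge = 230 × 1130/1000, so $259.90.
Total = 784.74 + 259.90 = $1044.64.

$1044.64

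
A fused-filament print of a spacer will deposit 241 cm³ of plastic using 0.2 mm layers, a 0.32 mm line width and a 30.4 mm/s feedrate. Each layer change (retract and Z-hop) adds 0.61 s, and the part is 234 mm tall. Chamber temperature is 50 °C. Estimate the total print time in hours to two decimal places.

Bead cross-section = 0.2 × 0.32, so 0.064 mm².
Path length: 241000 mm³ / 0.064 mm² → 3765625 mm.
Extrusion time = 3765625 / 30.4 = 123869.2 s.
Number of layers: 234 / 0.2 → 1170 (rounded up).
Layer-change overhead = 1170 × 0.61, so 713.7 s.
Total = 123869.2 + 713.7 = 124582.9 s = 34.61 hours.

34.61 hours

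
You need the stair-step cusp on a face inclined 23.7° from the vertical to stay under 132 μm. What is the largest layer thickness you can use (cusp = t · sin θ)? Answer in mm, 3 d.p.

0.328 mm

Layer height = cusp / sin(23.7°) = 0.132 / 0.4019 = 0.328 mm.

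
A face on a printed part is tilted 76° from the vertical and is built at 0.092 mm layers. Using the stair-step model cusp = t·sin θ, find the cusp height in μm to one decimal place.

89.3 μm

h_c = t·sin θ = 0.092 × 0.9703 = 0.089268 mm (89.3 μm).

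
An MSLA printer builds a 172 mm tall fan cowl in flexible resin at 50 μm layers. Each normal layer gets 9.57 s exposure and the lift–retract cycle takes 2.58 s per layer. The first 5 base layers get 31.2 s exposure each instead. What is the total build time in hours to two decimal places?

Layer count = ceil(172 / 0.05) = 3440.
Bottom layers = 5 × (31.2 + 2.58), so 168.9 s.
Remaining layers: 3435 × (9.57 + 2.58) → 41735.25 s.
Total = 168.9 + 41735.25 = 41904.15 s = 11.64 hours.

11.64 hours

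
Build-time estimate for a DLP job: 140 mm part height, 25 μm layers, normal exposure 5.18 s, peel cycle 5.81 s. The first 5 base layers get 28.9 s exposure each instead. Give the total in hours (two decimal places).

17.13 hours

Layer count = ceil(140 / 0.025) = 5600.
Bottom layers = 5 × (28.9 + 5.81), so 173.55 s.
Regular layers = 5595 × (5.18 + 5.81), so 61489.05 s.
Sum: 173.55 + 61489.05 = 61662.6 s → 17.13 hours.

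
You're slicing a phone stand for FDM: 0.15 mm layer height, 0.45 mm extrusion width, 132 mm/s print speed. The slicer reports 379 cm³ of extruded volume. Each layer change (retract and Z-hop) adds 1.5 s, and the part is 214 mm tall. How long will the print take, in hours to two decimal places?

12.41 hours

Line area = 0.15 × 0.45 = 0.0675 mm².
Toolpath length = 379 cm³ / 0.0675 mm² = 379000 / 0.0675 = 5614814.8 mm.
Time extruding = 5614814.8 / 132 = 42536.5 s.
Layers = ⌈214/0.15⌉ = 1427.
Layer-change overhead = 1427 × 1.5 = 2140.5 s.
Total = 42536.5 + 2140.5 = 44677 s = 12.41 hours.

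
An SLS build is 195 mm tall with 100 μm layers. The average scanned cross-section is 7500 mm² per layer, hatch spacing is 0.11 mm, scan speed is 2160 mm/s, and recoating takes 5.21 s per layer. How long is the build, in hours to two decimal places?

Number of layers: 195 / 0.1 → 1950 (rounded up).
Hatch length per layer = 7500 / 0.11 = 68181.8 mm.
Scan time per layer: 68181.8 / 2160 → 31.5656 s.
Per-layer time = 31.5656 + 5.21, so 36.7756 s.
1950 layers × 36.7756 s/layer = 71712.42 s, i.e. 19.92 hours.

19.92 hours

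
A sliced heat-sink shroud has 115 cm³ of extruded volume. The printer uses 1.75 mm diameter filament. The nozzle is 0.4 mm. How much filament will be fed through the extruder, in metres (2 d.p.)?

Cross-section of 1.75 mm filament: π·(1.75/2)² = 2.4053 mm².
L = 115000 mm³ / 2.4053 mm² = 47811.08 mm, i.e. 47.81 m.

47.81 m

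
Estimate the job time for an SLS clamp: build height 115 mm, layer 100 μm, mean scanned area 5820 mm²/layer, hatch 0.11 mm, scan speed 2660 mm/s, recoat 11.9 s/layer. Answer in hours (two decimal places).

Layer count = ceil(115 / 0.1) = 1150.
Per-layer scan distance: 5820 / 0.11 → 52909.1 mm.
Laser time per layer = 52909.1 / 2660 = 19.8906 s.
Per-layer time: 19.8906 + 11.9 → 31.7906 s.
Build time = 1150 × 31.7906 = 36559.19 s = 10.16 hours.

10.16 hours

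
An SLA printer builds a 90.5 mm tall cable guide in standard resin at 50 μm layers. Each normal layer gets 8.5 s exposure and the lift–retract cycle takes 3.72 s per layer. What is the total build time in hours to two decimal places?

6.14 hours

Layer count = ceil(90.5 / 0.05) = 1810.
Cycle time: 8.5 + 3.72 → 12.22 s.
Build time: 1810 × 12.22 s = 22118.2 s, i.e. 6.14 hours.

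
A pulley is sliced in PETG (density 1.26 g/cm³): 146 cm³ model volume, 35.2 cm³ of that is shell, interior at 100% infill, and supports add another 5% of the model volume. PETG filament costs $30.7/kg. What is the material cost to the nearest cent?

$5.93

Interior volume = 146 − 35.2, so 110.8 cm³.
Deposited infill: 1.00 × 110.8 → 110.8 cm³.
Support: 0.05 × 146 → 7.3 cm³.
Deposited volume = 35.2 + 110.8 + 7.3, so 153.3 cm³.
Mass: 153.3 × 1.26 → 193.158 g.
At $30.7/kg: 193.158/1000 × 30.7 = $5.93.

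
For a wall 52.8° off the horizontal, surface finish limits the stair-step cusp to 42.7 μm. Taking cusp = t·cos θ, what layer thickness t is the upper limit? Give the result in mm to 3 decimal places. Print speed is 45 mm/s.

Layer height = cusp / cos(52.8°) = 0.0427 / 0.6046 = 0.071 mm.

0.071 mm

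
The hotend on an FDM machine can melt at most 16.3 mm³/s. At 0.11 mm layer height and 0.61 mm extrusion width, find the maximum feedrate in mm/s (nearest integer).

243 mm/s

Bead cross-section: 0.11 × 0.61 → 0.0671 mm².
v_max = Q/A = 16.3/0.0671 = 242.92 mm/s → 243 mm/s.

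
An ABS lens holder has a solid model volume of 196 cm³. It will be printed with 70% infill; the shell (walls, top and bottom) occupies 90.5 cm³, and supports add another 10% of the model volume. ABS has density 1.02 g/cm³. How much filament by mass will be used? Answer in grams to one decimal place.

187.6 g

Volume inside the shell: 196 − 90.5 → 105.5 cm³.
Infill volume: 0.70 × 105.5 → 73.85 cm³.
Support = 0.10 × 196 = 19.6 cm³.
Total printed volume = 90.5 + 73.85 + 19.6 = 183.95 cm³.
Mass: 183.95 × 1.02 → 187.629 g.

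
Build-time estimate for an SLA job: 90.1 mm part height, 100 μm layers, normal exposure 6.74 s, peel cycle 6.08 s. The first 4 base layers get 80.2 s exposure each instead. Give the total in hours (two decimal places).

3.29 hours

Layers = ⌈90.1/0.1⌉ = 901.
Burn-in layers = 4 × (80.2 + 6.08) = 345.12 s.
Remaining layers = 897 × (6.74 + 6.08), so 11499.54 s.
Sum: 345.12 + 11499.54 = 11844.66 s → 3.29 hours.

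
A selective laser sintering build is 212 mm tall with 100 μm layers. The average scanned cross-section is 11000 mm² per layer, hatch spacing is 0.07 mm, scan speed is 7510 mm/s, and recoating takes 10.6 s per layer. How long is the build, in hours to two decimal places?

18.56 hours

Layer count = ceil(212 / 0.1) = 2120.
Hatch length per layer: 11000 / 0.07 → 157142.9 mm.
Laser time per layer = 157142.9 / 7510 = 20.9245 s.
Layer cycle = 20.9245 + 10.6, so 31.5245 s.
Total: 2120 × 31.5245 s = 66831.94 s → 18.56 hours.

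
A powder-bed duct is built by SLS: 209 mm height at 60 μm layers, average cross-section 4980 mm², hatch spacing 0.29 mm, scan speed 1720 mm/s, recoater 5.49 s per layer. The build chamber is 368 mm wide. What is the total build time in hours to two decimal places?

14.98 hours

Layer count = ceil(209 / 0.06) = 3484.
Per-layer scan distance = 4980 / 0.29 = 17172.4 mm.
Scan time per layer = 17172.4 / 1720, so 9.984 s.
Time per layer = 9.984 + 5.49, so 15.474 s.
Total: 3484 × 15.474 s = 53911.416 s → 14.98 hours.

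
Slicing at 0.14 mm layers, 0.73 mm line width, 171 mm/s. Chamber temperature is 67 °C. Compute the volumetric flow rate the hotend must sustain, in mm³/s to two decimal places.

A: 0.14 × 0.73 → 0.1022 mm².
Q = v·A = 171 × 0.1022 = 17.48 mm³/s.

17.48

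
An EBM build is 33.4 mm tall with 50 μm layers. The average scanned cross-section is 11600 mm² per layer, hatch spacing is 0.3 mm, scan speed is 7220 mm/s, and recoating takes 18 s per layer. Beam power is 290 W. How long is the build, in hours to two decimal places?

4.33 hours

Number of layers: 33.4 / 0.05 → 668 (rounded up).
Scan path per layer = 11600 / 0.3 = 38666.7 mm.
Scan time per layer = 38666.7 / 7220 = 5.3555 s.
Time per layer = 5.3555 + 18 = 23.3555 s.
Total: 668 × 23.3555 s = 15601.474 s → 4.33 hours.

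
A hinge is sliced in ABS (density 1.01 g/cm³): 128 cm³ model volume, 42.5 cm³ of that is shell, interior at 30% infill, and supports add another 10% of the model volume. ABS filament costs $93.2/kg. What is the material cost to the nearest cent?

Volume inside the shell = 128 − 42.5, so 85.5 cm³.
Infill deposited = 0.30 × 85.5, so 25.65 cm³.
Support = 0.10 × 128 = 12.8 cm³.
Total printed volume = 42.5 + 25.65 + 12.8, so 80.95 cm³.
Mass = 80.95 × 1.01, so 81.7595 g.
Cost = 81.7595 g / 1000 × $93.2/kg = $7.62.

$7.62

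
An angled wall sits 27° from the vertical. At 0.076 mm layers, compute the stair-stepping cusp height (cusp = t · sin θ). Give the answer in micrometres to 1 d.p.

Cusp = layer height × sin(27°) = 0.076 × 0.4540 = 0.034504 mm = 34.5 μm.

34.5 μm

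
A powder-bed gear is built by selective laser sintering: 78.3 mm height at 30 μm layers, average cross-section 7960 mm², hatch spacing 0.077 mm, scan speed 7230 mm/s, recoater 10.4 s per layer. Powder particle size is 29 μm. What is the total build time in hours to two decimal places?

Number of layers: 78.3 / 0.03 → 2610 (rounded up).
Hatch length per layer: 7960 / 0.077 → 103376.6 mm.
Laser time per layer = 103376.6 / 7230, so 14.2983 s.
Time per layer = 14.2983 + 10.4 = 24.6983 s.
2610 layers × 24.6983 s/layer = 64462.563 s, i.e. 17.91 hours.

17.91 hours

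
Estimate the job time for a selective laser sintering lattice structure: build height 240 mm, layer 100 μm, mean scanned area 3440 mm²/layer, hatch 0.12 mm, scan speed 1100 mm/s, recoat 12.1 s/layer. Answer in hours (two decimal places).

25.44 hours

Layer count = ceil(240 / 0.1) = 2400.
Scan path per layer = 3440 / 0.12 = 28666.7 mm.
Laser time per layer = 28666.7 / 1100, so 26.0606 s.
Time per layer = 26.0606 + 12.1 = 38.1606 s.
2400 layers × 38.1606 s/layer = 91585.44 s, i.e. 25.44 hours.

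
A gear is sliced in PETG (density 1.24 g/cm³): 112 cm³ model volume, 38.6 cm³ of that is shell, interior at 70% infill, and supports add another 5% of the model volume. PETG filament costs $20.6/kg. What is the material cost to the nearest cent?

$2.44

Volume inside the shell: 112 − 38.6 → 73.4 cm³.
Infill deposited: 0.70 × 73.4 → 51.38 cm³.
Support = 0.05 × 112, so 5.6 cm³.
Total extruded = 38.6 + 51.38 + 5.6 = 95.58 cm³.
Mass = 95.58 × 1.24 = 118.5192 g.
Cost = 118.5192 g / 1000 × $20.6/kg = $2.44.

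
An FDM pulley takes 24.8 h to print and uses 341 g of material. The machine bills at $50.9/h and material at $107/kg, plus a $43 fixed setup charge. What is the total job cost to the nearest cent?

$1341.81

Time charge = 50.9 × 24.8 = $1262.32.
Material charge: 107 × 341/1000 → $36.487.
Adding setup: 1262.32 + 36.487 + 43 → 1341.807 ≈ $1341.81.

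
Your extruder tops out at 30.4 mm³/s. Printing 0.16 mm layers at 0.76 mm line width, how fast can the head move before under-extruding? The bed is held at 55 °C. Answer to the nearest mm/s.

250 mm/s

A = 0.16 × 0.76, so 0.1216 mm².
Max speed = 30.4 / 0.1216 = 250.00 ≈ 250 mm/s.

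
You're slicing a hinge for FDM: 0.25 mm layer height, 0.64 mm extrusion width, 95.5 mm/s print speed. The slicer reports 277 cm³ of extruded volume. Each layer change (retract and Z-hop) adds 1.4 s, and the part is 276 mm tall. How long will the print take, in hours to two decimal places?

5.46 hours

Bead cross-section = 0.25 × 0.64 = 0.16 mm².
Toolpath length = 277 cm³ / 0.16 mm² = 277000 / 0.16 = 1731250 mm.
Extrusion time: 1731250 / 95.5 → 18128.3 s.
Layer count = ceil(276 / 0.25) = 1104.
Layer-change overhead = 1104 × 1.4, so 1545.6 s.
Altogether 18128.3 + 1545.6 = 19673.9 s, i.e. 5.46 hours.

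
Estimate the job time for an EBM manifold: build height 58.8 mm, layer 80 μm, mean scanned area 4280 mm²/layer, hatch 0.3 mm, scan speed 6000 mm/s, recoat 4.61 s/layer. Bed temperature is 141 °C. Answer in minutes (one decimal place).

85.6 minutes

Layer count = ceil(58.8 / 0.08) = 735.
Per-layer scan distance = 4280 / 0.3, so 14266.7 mm.
Scan time per layer = 14266.7 / 6000 = 2.3778 s.
Layer cycle: 2.3778 + 4.61 → 6.9878 s.
Total: 735 × 6.9878 s = 5136.033 s → 85.6 minutes.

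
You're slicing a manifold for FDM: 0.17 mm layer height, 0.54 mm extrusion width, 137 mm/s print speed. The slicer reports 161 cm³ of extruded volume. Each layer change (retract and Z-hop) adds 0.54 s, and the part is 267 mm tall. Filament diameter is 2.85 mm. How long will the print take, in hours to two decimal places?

3.79 hours

Extrusion cross-section = 0.17 × 0.54, so 0.0918 mm².
Path length: 161000 mm³ / 0.0918 mm² → 1753812.6 mm.
Time extruding: 1753812.6 / 137 → 12801.6 s.
Layers = ⌈267/0.17⌉ = 1571.
Non-print overhead = 1571 × 0.54, so 848.34 s.
Altogether 12801.6 + 848.34 = 13649.94 s, i.e. 3.79 hours.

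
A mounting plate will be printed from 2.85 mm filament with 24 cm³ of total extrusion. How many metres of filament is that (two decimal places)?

3.76 m

A = π r² = π × 1.425² = 6.3794 mm².
L = 24000 mm³ / 6.3794 mm² = 3762.11 mm, i.e. 3.76 m.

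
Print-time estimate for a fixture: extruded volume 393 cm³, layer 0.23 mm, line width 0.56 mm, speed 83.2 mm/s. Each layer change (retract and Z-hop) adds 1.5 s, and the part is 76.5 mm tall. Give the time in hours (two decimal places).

10.33 hours

Line area = 0.23 × 0.56, so 0.1288 mm².
Total extruded path = 393000/0.1288 = 3051242.2 mm.
Time extruding = 3051242.2 / 83.2 = 36673.6 s.
Layers = ⌈76.5/0.23⌉ = 333.
Layer-change overhead = 333 × 1.5, so 499.5 s.
Total = 36673.6 + 499.5 = 37173.1 s = 10.33 hours.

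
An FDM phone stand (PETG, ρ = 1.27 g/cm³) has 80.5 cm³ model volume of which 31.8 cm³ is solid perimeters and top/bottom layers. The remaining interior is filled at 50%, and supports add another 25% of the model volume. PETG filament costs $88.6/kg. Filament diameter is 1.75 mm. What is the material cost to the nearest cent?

$8.58

Volume inside the shell = 80.5 − 31.8, so 48.7 cm³.
Deposited infill: 0.50 × 48.7 → 24.35 cm³.
Support: 0.25 × 80.5 → 20.125 cm³.
Total extruded = 31.8 + 24.35 + 20.125, so 76.275 cm³.
Mass: 76.275 × 1.27 → 96.86925 g.
At $88.6/kg: 96.86925/1000 × 88.6 = $8.58.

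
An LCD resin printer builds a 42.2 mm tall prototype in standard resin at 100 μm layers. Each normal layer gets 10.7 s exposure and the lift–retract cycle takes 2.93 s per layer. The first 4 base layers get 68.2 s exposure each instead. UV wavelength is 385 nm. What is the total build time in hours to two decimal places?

1.66 hours

Layers = ⌈42.2/0.1⌉ = 422.
Base layers: 4 × (68.2 + 2.93) → 284.52 s.
Normal layers: 418 × (10.7 + 2.93) → 5697.34 s.
Total = 284.52 + 5697.34 = 5981.86 s = 1.66 hours.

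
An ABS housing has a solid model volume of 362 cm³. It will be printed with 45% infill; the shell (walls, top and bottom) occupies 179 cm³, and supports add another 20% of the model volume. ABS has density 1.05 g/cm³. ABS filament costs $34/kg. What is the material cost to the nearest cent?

$11.91

Volume inside the shell: 362 − 179 → 183 cm³.
Infill volume = 0.45 × 183, so 82.35 cm³.
Support = 0.20 × 362, so 72.4 cm³.
Deposited volume: 179 + 82.35 + 72.4 → 333.75 cm³.
Mass = 333.75 × 1.05 = 350.4375 g.
At $34/kg: 350.4375/1000 × 34 = $11.91.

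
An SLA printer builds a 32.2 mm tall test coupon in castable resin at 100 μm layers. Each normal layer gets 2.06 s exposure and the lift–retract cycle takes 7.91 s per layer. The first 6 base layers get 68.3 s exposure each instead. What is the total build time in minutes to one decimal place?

Layer count = ceil(32.2 / 0.1) = 322.
Bottom layers: 6 × (68.3 + 7.91) → 457.26 s.
Regular layers: 316 × (2.06 + 7.91) → 3150.52 s.
Total = 457.26 + 3150.52 = 3607.78 s = 60.1 minutes.

60.1 minutes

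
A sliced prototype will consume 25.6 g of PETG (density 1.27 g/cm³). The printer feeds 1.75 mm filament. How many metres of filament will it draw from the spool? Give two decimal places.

Volume = 25.6 g / 1.27 g·cm⁻³ = 20.1575 cm³ = 20157.5 mm³.
Filament cross-section = π × (1.75/2)² = 2.4053 mm².
Length = 20157.5 / 2.4053 = 8380.45 mm = 8.38 m.

8.38 m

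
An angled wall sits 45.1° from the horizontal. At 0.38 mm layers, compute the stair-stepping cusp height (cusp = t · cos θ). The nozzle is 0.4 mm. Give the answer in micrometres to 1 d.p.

268.2 μm

h_c = t·cos θ = 0.38 × 0.7059 = 0.268242 mm (268.2 μm).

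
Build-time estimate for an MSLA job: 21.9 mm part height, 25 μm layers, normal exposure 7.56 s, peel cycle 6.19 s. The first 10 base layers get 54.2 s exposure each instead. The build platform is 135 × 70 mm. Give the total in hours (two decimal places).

Layer count = ceil(21.9 / 0.025) = 876.
Burn-in layers = 10 × (54.2 + 6.19) = 603.9 s.
Normal layers = 866 × (7.56 + 6.19) = 11907.5 s.
Total = 603.9 + 11907.5 = 12511.4 s = 3.48 hours.

3.48 hours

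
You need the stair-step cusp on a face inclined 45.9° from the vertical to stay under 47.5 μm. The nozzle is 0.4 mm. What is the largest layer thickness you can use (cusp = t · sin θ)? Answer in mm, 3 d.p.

Layer height = cusp / sin(45.9°) = 0.0475 / 0.7181 = 0.066 mm.

0.066 mm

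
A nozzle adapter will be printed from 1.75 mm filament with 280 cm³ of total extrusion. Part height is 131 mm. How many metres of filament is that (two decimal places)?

Cross-section of 1.75 mm filament: π·(1.75/2)² = 2.4053 mm².
Length = 280 cm³ / 2.4053 mm² = 280000 / 2.4053 = 116409.6 mm = 116.41 m.

116.41 m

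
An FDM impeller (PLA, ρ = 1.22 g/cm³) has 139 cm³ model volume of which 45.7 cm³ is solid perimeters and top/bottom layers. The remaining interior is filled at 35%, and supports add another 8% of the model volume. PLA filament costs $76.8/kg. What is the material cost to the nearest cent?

Infill region = 139 − 45.7 = 93.3 cm³.
Deposited infill: 0.35 × 93.3 → 32.655 cm³.
Support = 0.08 × 139 = 11.12 cm³.
Deposited volume = 45.7 + 32.655 + 11.12, so 89.475 cm³.
Mass: 89.475 × 1.22 → 109.1595 g.
Cost = 109.1595 g / 1000 × $76.8/kg = $8.38.

$8.38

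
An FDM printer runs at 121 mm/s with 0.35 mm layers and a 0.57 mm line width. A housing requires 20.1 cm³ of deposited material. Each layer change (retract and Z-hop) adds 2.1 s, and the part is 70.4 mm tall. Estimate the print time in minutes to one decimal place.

20.9 minutes

Extrusion cross-section: 0.35 × 0.57 → 0.1995 mm².
Total extruded path = 20100/0.1995 = 100751.9 mm.
Time extruding = 100751.9 / 121, so 832.7 s.
Layers = ⌈70.4/0.35⌉ = 202.
Layer-change overhead: 202 × 2.1 → 424.2 s.
Altogether 832.7 + 424.2 = 1256.9 s, i.e. 20.9 minutes.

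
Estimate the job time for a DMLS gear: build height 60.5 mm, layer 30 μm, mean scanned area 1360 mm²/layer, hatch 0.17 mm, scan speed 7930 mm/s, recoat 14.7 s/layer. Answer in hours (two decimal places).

Number of layers: 60.5 / 0.03 → 2017 (rounded up).
Per-layer scan distance = 1360 / 0.17, so 8000 mm.
Per-layer scan time = 8000 / 7930 = 1.0088 s.
Per-layer time = 1.0088 + 14.7, so 15.7088 s.
Build time = 2017 × 15.7088 = 31684.6496 s = 8.80 hours.

8.80 hours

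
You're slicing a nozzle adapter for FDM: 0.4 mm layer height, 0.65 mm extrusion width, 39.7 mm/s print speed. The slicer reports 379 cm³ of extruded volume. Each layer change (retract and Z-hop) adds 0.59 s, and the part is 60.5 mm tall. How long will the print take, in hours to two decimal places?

10.22 hours

Extrusion cross-section = 0.4 × 0.65 = 0.26 mm².
Path length: 379000 mm³ / 0.26 mm² → 1457692.3 mm.
Time extruding = 1457692.3 / 39.7 = 36717.7 s.
Layer count = ceil(60.5 / 0.4) = 152.
Layer-change overhead: 152 × 0.59 → 89.68 s.
Altogether 36717.7 + 89.68 = 36807.38 s, i.e. 10.22 hours.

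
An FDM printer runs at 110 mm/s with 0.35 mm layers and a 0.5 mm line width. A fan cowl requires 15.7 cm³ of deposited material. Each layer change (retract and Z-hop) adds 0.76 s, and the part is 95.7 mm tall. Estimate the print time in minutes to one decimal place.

17.1 minutes

Extrusion cross-section: 0.35 × 0.5 → 0.175 mm².
Toolpath length = 15.7 cm³ / 0.175 mm² = 15700 / 0.175 = 89714.3 mm.
Time extruding = 89714.3 / 110, so 815.6 s.
Number of layers: 95.7 / 0.35 → 274 (rounded up).
Layer-change overhead = 274 × 0.76 = 208.24 s.
Altogether 815.6 + 208.24 = 1023.84 s, i.e. 17.1 minutes.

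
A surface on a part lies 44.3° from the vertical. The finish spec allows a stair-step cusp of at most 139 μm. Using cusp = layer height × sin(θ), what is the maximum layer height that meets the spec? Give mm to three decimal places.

sin(44.3°) = 0.6984; t_max = 0.139/0.6984 = 0.199 mm.

0.199 mm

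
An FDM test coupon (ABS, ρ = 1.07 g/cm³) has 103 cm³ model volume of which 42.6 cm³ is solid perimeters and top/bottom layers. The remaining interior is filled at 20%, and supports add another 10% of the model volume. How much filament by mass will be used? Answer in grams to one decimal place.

69.5 g

Infill region = 103 − 42.6 = 60.4 cm³.
Infill deposited = 0.20 × 60.4, so 12.08 cm³.
Support: 0.10 × 103 → 10.3 cm³.
Deposited volume: 42.6 + 12.08 + 10.3 → 64.98 cm³.
Mass = 64.98 × 1.07, so 69.5286 g.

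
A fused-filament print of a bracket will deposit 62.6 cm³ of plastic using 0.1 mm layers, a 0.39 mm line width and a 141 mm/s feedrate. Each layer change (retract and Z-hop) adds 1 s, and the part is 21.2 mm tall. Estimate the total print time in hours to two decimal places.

3.22 hours

Extrusion cross-section = 0.1 × 0.39 = 0.039 mm².
Total extruded path = 62600/0.039 = 1605128.2 mm.
Print-move time: 1605128.2 / 141 → 11383.9 s.
Layer count = ceil(21.2 / 0.1) = 212.
Non-print overhead: 212 × 1 → 212 s.
Altogether 11383.9 + 212 = 11595.9 s, i.e. 3.22 hours.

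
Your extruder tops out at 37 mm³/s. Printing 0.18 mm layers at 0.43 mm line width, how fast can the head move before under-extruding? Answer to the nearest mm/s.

Extrusion cross-section: 0.18 × 0.43 → 0.0774 mm².
v_max = Q/A = 37/0.0774 = 478.04 mm/s → 478 mm/s.

478 mm/s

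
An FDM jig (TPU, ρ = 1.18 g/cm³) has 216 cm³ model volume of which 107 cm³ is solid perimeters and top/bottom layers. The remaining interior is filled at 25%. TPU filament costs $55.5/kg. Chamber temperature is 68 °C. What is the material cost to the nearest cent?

$8.79

Interior volume: 216 − 107 → 109 cm³.
Infill deposited: 0.25 × 109 → 27.25 cm³.
Total printed volume: 107 + 27.25 → 134.25 cm³.
Mass = 134.25 × 1.18, so 158.415 g.
At $55.5/kg: 158.415/1000 × 55.5 = $8.79.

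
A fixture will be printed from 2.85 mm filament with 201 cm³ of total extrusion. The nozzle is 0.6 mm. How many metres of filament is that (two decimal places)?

Filament cross-section = π × (2.85/2)² = 6.3794 mm².
L = 201000 mm³ / 6.3794 mm² = 31507.67 mm, i.e. 31.51 m.

31.51 m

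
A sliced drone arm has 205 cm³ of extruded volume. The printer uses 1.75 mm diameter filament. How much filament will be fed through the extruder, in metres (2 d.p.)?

85.23 m

A = π r² = π × 0.875² = 2.4053 mm².
L = 205000 mm³ / 2.4053 mm² = 85228.45 mm, i.e. 85.23 m.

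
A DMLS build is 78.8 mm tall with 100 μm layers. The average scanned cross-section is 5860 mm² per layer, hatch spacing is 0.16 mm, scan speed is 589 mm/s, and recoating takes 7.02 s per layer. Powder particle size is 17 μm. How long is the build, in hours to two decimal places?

15.15 hours

Layer count = ceil(78.8 / 0.1) = 788.
Per-layer scan distance: 5860 / 0.16 → 36625 mm.
Scan time per layer: 36625 / 589 → 62.1817 s.
Time per layer = 62.1817 + 7.02, so 69.2017 s.
Total: 788 × 69.2017 s = 54530.9396 s → 15.15 hours.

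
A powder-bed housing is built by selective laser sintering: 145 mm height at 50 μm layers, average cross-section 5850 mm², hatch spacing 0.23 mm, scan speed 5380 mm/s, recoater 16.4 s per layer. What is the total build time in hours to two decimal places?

Layers = ⌈145/0.05⌉ = 2900.
Scan path per layer: 5850 / 0.23 → 25434.8 mm.
Scan time per layer: 25434.8 / 5380 → 4.7277 s.
Layer cycle: 4.7277 + 16.4 → 21.1277 s.
Build time = 2900 × 21.1277 = 61270.33 s = 17.02 hours.

17.02 hours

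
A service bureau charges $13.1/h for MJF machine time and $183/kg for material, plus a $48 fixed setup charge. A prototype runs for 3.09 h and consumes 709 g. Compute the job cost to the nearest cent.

$218.23

Machine-time cost = 13.1 × 3.09 = $40.479.
Material cost = 183 × 709/1000, so $129.747.
Total = 40.479 + 129.747 + 48 = 218.226 ≈ $218.23.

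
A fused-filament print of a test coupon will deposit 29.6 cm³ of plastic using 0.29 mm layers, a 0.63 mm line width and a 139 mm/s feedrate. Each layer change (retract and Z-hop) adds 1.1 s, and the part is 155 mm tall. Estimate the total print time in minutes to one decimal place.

Line area = 0.29 × 0.63, so 0.1827 mm².
Toolpath length = 29.6 cm³ / 0.1827 mm² = 29600 / 0.1827 = 162014.2 mm.
Extrusion time = 162014.2 / 139, so 1165.6 s.
Number of layers: 155 / 0.29 → 535 (rounded up).
Z-hop total = 535 × 1.1 = 588.5 s.
Altogether 1165.6 + 588.5 = 1754.1 s, i.e. 29.2 minutes.

29.2 minutes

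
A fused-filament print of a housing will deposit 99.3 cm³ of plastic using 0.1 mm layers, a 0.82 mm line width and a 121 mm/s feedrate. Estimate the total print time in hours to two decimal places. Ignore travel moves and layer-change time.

Extrusion cross-section: 0.1 × 0.82 → 0.082 mm².
Total extruded path = 99300/0.082 = 1210975.6 mm.
Extrusion time: 1210975.6 / 121 → 10008.1 s.
That's 10008.1 s → 2.78 hours.

2.78 hours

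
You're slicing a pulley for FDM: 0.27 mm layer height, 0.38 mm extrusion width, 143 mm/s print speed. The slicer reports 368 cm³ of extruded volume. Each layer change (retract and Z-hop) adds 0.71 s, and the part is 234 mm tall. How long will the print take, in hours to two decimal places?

7.14 hours

Extrusion cross-section = 0.27 × 0.38, so 0.1026 mm².
Toolpath length = 368 cm³ / 0.1026 mm² = 368000 / 0.1026 = 3586744.6 mm.
Time extruding = 3586744.6 / 143 = 25082.1 s.
Layers = ⌈234/0.27⌉ = 867.
Non-print overhead = 867 × 0.71 = 615.57 s.
Total = 25082.1 + 615.57 = 25697.67 s = 7.14 hours.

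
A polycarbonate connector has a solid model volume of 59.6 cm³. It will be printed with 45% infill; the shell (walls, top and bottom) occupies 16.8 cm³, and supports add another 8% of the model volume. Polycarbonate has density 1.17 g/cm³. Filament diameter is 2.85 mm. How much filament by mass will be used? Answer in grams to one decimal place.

47.8 g

Interior volume: 59.6 − 16.8 → 42.8 cm³.
Infill volume: 0.45 × 42.8 → 19.26 cm³.
Support = 0.08 × 59.6, so 4.768 cm³.
Total extruded = 16.8 + 19.26 + 4.768 = 40.828 cm³.
Mass = 40.828 × 1.17, so 47.76876 g.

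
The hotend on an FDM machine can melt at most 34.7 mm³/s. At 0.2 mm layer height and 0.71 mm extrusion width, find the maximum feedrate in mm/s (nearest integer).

A = 0.2 × 0.71, so 0.142 mm².
Max speed = 34.7 / 0.142 = 244.37 ≈ 244 mm/s.

244 mm/s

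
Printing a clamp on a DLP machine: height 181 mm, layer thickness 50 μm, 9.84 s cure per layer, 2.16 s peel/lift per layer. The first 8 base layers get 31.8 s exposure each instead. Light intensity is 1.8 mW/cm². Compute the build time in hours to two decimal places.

Layers = ⌈181/0.05⌉ = 3620.
Burn-in layers = 8 × (31.8 + 2.16) = 271.68 s.
Normal layers = 3612 × (9.84 + 2.16) = 43344 s.
Sum: 271.68 + 43344 = 43615.68 s → 12.12 hours.

12.12 hours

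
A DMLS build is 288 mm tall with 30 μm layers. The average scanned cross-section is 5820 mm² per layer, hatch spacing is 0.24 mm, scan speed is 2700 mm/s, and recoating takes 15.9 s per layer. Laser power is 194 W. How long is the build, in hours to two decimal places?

66.35 hours

Layer count = ceil(288 / 0.03) = 9600.
Per-layer scan distance: 5820 / 0.24 → 24250 mm.
Per-layer scan time: 24250 / 2700 → 8.9815 s.
Time per layer = 8.9815 + 15.9 = 24.8815 s.
Total: 9600 × 24.8815 s = 238862.4 s → 66.35 hours.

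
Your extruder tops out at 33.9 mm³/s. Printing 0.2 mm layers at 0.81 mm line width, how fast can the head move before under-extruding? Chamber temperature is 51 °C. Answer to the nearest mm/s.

Extrusion cross-section = 0.2 × 0.81 = 0.162 mm².
v_max = Q/A = 33.9/0.162 = 209.26 mm/s → 209 mm/s.

209 mm/s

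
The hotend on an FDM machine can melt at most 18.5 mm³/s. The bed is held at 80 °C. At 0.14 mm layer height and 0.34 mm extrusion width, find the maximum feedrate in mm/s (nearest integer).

389 mm/s

Bead cross-section: 0.14 × 0.34 → 0.0476 mm².
v_max = Q/A = 18.5/0.0476 = 388.66 mm/s → 389 mm/s.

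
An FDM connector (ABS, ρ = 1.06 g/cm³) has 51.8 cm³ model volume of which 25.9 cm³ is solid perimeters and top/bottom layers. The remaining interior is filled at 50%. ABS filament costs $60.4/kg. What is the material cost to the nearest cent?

$2.49

Interior volume = 51.8 − 25.9 = 25.9 cm³.
Infill deposited: 0.50 × 25.9 → 12.95 cm³.
Total extruded = 25.9 + 12.95 = 38.85 cm³.
Mass = 38.85 × 1.06, so 41.181 g.
At $60.4/kg: 41.181/1000 × 60.4 = $2.49.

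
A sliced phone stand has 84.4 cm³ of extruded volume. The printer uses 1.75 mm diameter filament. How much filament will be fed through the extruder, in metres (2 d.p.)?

Filament cross-section = π × (1.75/2)² = 2.4053 mm².
Length = 84.4 cm³ / 2.4053 mm² = 84400 / 2.4053 = 35089.18 mm = 35.09 m.

35.09 m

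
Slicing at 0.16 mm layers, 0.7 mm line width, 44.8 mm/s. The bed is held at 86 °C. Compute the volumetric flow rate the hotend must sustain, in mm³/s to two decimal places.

Bead cross-section: 0.16 × 0.7 → 0.112 mm².
Volumetric flow = 44.8 × 0.112 = 5.02 mm³/s.

5.02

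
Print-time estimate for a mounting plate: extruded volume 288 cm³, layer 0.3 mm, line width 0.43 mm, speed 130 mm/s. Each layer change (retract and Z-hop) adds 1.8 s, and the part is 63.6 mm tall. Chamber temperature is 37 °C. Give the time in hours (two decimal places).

Bead cross-section = 0.3 × 0.43, so 0.129 mm².
Path length: 288000 mm³ / 0.129 mm² → 2232558.1 mm.
Print-move time: 2232558.1 / 130 → 17173.5 s.
Layers = ⌈63.6/0.3⌉ = 212.
Z-hop total = 212 × 1.8, so 381.6 s.
Altogether 17173.5 + 381.6 = 17555.1 s, i.e. 4.88 hours.

4.88 hours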